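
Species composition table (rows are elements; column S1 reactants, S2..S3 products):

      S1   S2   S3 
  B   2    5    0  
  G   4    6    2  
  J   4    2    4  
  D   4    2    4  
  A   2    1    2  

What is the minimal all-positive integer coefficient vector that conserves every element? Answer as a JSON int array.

Coefficients: [5, 2, 4]

B: 5·2 = 10 | 2·5+4·0 = 10
G: 5·4 = 20 | 2·6+4·2 = 20
J: 5·4 = 20 | 2·2+4·4 = 20
D: 5·4 = 20 | 2·2+4·4 = 20
A: 5·2 = 10 | 2·1+4·2 = 10
gcd(5,2,4) = 1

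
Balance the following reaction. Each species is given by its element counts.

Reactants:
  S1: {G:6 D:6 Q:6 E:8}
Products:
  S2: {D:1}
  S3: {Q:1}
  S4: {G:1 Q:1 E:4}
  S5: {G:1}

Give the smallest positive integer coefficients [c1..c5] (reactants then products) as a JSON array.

G: 1·6 = 6 | 6·0+4·0+2·1+4·1 = 6
D: 1·6 = 6 | 6·1+4·0+2·0+4·0 = 6
Q: 1·6 = 6 | 6·0+4·1+2·1+4·0 = 6
E: 1·8 = 8 | 6·0+4·0+2·4+4·0 = 8
gcd(1,6,4,2,4) = 1

Coefficients: [1, 6, 4, 2, 4]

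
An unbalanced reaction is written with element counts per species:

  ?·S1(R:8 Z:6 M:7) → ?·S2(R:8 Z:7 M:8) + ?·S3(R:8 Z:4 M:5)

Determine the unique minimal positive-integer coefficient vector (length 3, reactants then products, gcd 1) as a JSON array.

R: 3·8 = 24 | 2·8+1·8 = 24
Z: 3·6 = 18 | 2·7+1·4 = 18
M: 3·7 = 21 | 2·8+1·5 = 21
gcd(3,2,1) = 1

Coefficients: [3, 2, 1]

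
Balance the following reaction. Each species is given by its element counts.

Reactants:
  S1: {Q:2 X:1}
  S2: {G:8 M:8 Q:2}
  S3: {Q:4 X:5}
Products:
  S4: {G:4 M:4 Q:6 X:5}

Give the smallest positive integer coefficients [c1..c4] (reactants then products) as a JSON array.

G: 5·0+3·8+5·0 = 24 | 6·4 = 24
M: 5·0+3·8+5·0 = 24 | 6·4 = 24
Q: 5·2+3·2+5·4 = 36 | 6·6 = 36
X: 5·1+3·0+5·5 = 30 | 6·5 = 30
gcd(5,3,5,6) = 1

Coefficients: [5, 3, 5, 6]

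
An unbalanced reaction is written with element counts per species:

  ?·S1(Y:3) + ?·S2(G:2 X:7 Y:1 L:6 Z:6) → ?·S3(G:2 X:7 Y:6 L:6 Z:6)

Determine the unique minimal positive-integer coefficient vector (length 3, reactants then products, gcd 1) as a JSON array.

G: 5·0+3·2 = 6 | 3·2 = 6
X: 5·0+3·7 = 21 | 3·7 = 21
Y: 5·3+3·1 = 18 | 3·6 = 18
L: 5·0+3·6 = 18 | 3·6 = 18
Z: 5·0+3·6 = 18 | 3·6 = 18
gcd(5,3,3) = 1

Coefficients: [5, 3, 3]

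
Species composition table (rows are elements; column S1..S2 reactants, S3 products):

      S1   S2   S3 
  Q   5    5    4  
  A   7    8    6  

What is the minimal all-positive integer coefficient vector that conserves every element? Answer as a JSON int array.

Coefficients: [2, 2, 5]

Q: 2·5+2·5 = 20 | 5·4 = 20
A: 2·7+2·8 = 30 | 5·6 = 30
gcd(2,2,5) = 1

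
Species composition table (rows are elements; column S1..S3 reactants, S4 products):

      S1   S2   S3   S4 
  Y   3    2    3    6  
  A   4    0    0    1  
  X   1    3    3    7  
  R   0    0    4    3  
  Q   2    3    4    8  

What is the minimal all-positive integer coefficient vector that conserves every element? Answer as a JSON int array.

Y: 1·3+6·2+3·3 = 24 | 4·6 = 24
A: 1·4+6·0+3·0 = 4 | 4·1 = 4
X: 1·1+6·3+3·3 = 28 | 4·7 = 28
R: 1·0+6·0+3·4 = 12 | 4·3 = 12
Q: 1·2+6·3+3·4 = 32 | 4·8 = 32
gcd(1,6,3,4) = 1

Coefficients: [1, 6, 3, 4]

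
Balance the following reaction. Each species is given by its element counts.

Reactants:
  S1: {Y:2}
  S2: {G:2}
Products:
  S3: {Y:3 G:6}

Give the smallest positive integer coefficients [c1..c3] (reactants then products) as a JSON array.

Coefficients: [3, 6, 2]

Y: 3·2+6·0 = 6 | 2·3 = 6
G: 3·0+6·2 = 12 | 2·6 = 12
gcd(3,6,2) = 1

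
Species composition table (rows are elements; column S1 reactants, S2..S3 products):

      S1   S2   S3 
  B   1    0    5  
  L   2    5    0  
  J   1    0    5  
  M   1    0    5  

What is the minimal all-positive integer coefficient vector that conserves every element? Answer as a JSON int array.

Coefficients: [5, 2, 1]

B: 5·1 = 5 | 2·0+1·5 = 5
L: 5·2 = 10 | 2·5+1·0 = 10
J: 5·1 = 5 | 2·0+1·5 = 5
M: 5·1 = 5 | 2·0+1·5 = 5
gcd(5,2,1) = 1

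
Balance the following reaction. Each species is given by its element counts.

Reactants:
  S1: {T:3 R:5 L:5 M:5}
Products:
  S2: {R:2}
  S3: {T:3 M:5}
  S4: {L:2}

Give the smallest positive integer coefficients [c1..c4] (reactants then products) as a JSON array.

Coefficients: [2, 5, 2, 5]

T: 2·3 = 6 | 5·0+2·3+5·0 = 6
R: 2·5 = 10 | 5·2+2·0+5·0 = 10
L: 2·5 = 10 | 5·0+2·0+5·2 = 10
M: 2·5 = 10 | 5·0+2·5+5·0 = 10
gcd(2,5,2,5) = 1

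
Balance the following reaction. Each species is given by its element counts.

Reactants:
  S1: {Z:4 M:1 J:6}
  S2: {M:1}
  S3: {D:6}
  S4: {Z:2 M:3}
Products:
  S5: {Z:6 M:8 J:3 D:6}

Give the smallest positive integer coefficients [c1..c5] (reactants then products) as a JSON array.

Coefficients: [1, 3, 2, 4, 2]

Z: 1·4+3·0+2·0+4·2 = 12 | 2·6 = 12
M: 1·1+3·1+2·0+4·3 = 16 | 2·8 = 16
J: 1·6+3·0+2·0+4·0 = 6 | 2·3 = 6
D: 1·0+3·0+2·6+4·0 = 12 | 2·6 = 12
gcd(1,3,2,4,2) = 1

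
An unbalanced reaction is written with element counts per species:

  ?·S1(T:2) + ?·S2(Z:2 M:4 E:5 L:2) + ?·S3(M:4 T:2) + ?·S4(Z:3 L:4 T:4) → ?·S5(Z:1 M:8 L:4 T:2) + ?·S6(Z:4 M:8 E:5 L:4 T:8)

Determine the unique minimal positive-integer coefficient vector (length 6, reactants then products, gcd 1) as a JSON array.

Z: 5·0+4·2+6·0+3·3 = 17 | 1·1+4·4 = 17
M: 5·0+4·4+6·4+3·0 = 40 | 1·8+4·8 = 40
E: 5·0+4·5+6·0+3·0 = 20 | 1·0+4·5 = 20
L: 5·0+4·2+6·0+3·4 = 20 | 1·4+4·4 = 20
T: 5·2+4·0+6·2+3·4 = 34 | 1·2+4·8 = 34
gcd(5,4,6,3,1,4) = 1

Coefficients: [5, 4, 6, 3, 1, 4]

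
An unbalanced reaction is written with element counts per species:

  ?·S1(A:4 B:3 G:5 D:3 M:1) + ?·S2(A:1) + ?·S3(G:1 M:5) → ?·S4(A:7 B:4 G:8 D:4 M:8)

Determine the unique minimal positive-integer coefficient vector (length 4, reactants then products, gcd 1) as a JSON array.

A: 4·4+5·1+4·0 = 21 | 3·7 = 21
B: 4·3+5·0+4·0 = 12 | 3·4 = 12
G: 4·5+5·0+4·1 = 24 | 3·8 = 24
D: 4·3+5·0+4·0 = 12 | 3·4 = 12
M: 4·1+5·0+4·5 = 24 | 3·8 = 24
gcd(4,5,4,3) = 1

Coefficients: [4, 5, 4, 3]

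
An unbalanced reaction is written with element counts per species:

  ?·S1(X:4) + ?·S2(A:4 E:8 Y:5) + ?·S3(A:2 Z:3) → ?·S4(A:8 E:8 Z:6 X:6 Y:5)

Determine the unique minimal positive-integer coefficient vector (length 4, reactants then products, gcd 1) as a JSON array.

Coefficients: [3, 2, 4, 2]

A: 3·0+2·4+4·2 = 16 | 2·8 = 16
E: 3·0+2·8+4·0 = 16 | 2·8 = 16
Z: 3·0+2·0+4·3 = 12 | 2·6 = 12
X: 3·4+2·0+4·0 = 12 | 2·6 = 12
Y: 3·0+2·5+4·0 = 10 | 2·5 = 10
gcd(3,2,4,2) = 1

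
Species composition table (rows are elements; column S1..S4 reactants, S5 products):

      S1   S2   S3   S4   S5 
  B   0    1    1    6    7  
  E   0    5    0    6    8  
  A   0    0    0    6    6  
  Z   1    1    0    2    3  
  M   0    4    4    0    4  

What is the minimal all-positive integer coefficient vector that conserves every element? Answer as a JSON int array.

Coefficients: [3, 2, 3, 5, 5]

B: 3·0+2·1+3·1+5·6 = 35 | 5·7 = 35
E: 3·0+2·5+3·0+5·6 = 40 | 5·8 = 40
A: 3·0+2·0+3·0+5·6 = 30 | 5·6 = 30
Z: 3·1+2·1+3·0+5·2 = 15 | 5·3 = 15
M: 3·0+2·4+3·4+5·0 = 20 | 5·4 = 20
gcd(3,2,3,5,5) = 1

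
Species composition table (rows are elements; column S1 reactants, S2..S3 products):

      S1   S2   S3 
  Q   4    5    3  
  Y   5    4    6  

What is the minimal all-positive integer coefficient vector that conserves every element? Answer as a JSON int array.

Coefficients: [2, 1, 1]

Q: 2·4 = 8 | 1·5+1·3 = 8
Y: 2·5 = 10 | 1·4+1·6 = 10
gcd(2,1,1) = 1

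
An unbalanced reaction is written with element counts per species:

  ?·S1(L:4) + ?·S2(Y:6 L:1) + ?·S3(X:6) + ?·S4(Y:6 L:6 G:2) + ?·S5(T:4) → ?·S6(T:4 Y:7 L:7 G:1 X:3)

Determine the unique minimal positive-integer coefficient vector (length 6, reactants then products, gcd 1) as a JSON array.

T: 5·0+4·0+3·0+3·0+6·4 = 24 | 6·4 = 24
Y: 5·0+4·6+3·0+3·6+6·0 = 42 | 6·7 = 42
L: 5·4+4·1+3·0+3·6+6·0 = 42 | 6·7 = 42
G: 5·0+4·0+3·0+3·2+6·0 = 6 | 6·1 = 6
X: 5·0+4·0+3·6+3·0+6·0 = 18 | 6·3 = 18
gcd(5,4,3,3,6,6) = 1

Coefficients: [5, 4, 3, 3, 6, 6]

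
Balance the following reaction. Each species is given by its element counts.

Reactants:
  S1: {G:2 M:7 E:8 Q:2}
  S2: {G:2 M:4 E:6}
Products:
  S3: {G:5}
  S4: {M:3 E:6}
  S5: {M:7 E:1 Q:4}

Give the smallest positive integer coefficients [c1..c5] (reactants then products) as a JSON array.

Coefficients: [4, 1, 2, 6, 2]

G: 4·2+1·2 = 10 | 2·5+6·0+2·0 = 10
M: 4·7+1·4 = 32 | 2·0+6·3+2·7 = 32
E: 4·8+1·6 = 38 | 2·0+6·6+2·1 = 38
Q: 4·2+1·0 = 8 | 2·0+6·0+2·4 = 8
gcd(4,1,2,6,2) = 1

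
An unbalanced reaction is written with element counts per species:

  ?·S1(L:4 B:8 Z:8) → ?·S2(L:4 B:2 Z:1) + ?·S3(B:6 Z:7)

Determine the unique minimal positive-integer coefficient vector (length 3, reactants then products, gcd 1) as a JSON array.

Coefficients: [1, 1, 1]

L: 1·4 = 4 | 1·4+1·0 = 4
B: 1·8 = 8 | 1·2+1·6 = 8
Z: 1·8 = 8 | 1·1+1·7 = 8
gcd(1,1,1) = 1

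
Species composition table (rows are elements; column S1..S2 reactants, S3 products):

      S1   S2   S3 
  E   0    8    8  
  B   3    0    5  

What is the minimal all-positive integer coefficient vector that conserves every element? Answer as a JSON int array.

E: 5·0+3·8 = 24 | 3·8 = 24
B: 5·3+3·0 = 15 | 3·5 = 15
gcd(5,3,3) = 1

Coefficients: [5, 3, 3]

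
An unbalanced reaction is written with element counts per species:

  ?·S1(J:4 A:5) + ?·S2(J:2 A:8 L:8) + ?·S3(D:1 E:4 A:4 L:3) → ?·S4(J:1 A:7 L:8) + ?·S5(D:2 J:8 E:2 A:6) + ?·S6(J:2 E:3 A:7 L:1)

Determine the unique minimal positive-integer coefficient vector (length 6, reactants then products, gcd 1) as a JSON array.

D: 6·0+1·0+4·1 = 4 | 2·0+2·2+4·0 = 4
J: 6·4+1·2+4·0 = 26 | 2·1+2·8+4·2 = 26
E: 6·0+1·0+4·4 = 16 | 2·0+2·2+4·3 = 16
A: 6·5+1·8+4·4 = 54 | 2·7+2·6+4·7 = 54
L: 6·0+1·8+4·3 = 20 | 2·8+2·0+4·1 = 20
gcd(6,1,4,2,2,4) = 1

Coefficients: [6, 1, 4, 2, 2, 4]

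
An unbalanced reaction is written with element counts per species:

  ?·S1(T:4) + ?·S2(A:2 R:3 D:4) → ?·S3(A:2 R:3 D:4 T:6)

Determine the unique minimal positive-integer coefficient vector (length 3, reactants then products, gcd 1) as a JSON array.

Coefficients: [3, 2, 2]

A: 3·0+2·2 = 4 | 2·2 = 4
R: 3·0+2·3 = 6 | 2·3 = 6
D: 3·0+2·4 = 8 | 2·4 = 8
T: 3·4+2·0 = 12 | 2·6 = 12
gcd(3,2,2) = 1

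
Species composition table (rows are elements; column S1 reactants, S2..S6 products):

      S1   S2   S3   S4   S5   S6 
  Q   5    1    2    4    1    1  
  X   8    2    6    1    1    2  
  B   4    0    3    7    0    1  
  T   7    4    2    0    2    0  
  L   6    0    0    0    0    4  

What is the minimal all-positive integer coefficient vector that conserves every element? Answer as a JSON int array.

Q: 4·5 = 20 | 5·1+1·2+1·4+3·1+6·1 = 20
X: 4·8 = 32 | 5·2+1·6+1·1+3·1+6·2 = 32
B: 4·4 = 16 | 5·0+1·3+1·7+3·0+6·1 = 16
T: 4·7 = 28 | 5·4+1·2+1·0+3·2+6·0 = 28
L: 4·6 = 24 | 5·0+1·0+1·0+3·0+6·4 = 24
gcd(4,5,1,1,3,6) = 1

Coefficients: [4, 5, 1, 1, 3, 6]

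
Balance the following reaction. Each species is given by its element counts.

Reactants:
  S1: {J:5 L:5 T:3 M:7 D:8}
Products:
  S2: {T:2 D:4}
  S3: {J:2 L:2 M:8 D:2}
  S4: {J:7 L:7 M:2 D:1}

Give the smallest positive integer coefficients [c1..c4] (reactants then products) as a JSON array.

Coefficients: [4, 6, 3, 2]

J: 4·5 = 20 | 6·0+3·2+2·7 = 20
L: 4·5 = 20 | 6·0+3·2+2·7 = 20
T: 4·3 = 12 | 6·2+3·0+2·0 = 12
M: 4·7 = 28 | 6·0+3·8+2·2 = 28
D: 4·8 = 32 | 6·4+3·2+2·1 = 32
gcd(4,6,3,2) = 1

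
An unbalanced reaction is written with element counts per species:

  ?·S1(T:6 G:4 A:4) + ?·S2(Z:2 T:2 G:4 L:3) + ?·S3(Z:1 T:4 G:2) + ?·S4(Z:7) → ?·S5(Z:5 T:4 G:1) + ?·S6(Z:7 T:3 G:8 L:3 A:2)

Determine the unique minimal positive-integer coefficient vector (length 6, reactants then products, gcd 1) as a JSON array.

Z: 1·0+2·2+5·1+5·7 = 44 | 6·5+2·7 = 44
T: 1·6+2·2+5·4+5·0 = 30 | 6·4+2·3 = 30
G: 1·4+2·4+5·2+5·0 = 22 | 6·1+2·8 = 22
L: 1·0+2·3+5·0+5·0 = 6 | 6·0+2·3 = 6
A: 1·4+2·0+5·0+5·0 = 4 | 6·0+2·2 = 4
gcd(1,2,5,5,6,2) = 1

Coefficients: [1, 2, 5, 5, 6, 2]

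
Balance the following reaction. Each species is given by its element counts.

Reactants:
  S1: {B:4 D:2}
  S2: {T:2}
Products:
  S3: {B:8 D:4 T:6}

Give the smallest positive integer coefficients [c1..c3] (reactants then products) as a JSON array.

Coefficients: [2, 3, 1]

B: 2·4+3·0 = 8 | 1·8 = 8
D: 2·2+3·0 = 4 | 1·4 = 4
T: 2·0+3·2 = 6 | 1·6 = 6
gcd(2,3,1) = 1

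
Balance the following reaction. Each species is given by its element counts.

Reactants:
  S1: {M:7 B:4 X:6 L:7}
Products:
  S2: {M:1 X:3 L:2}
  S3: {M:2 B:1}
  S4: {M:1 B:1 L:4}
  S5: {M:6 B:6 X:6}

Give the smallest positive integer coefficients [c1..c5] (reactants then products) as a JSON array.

M: 4·7 = 28 | 6·1+6·2+4·1+1·6 = 28
B: 4·4 = 16 | 6·0+6·1+4·1+1·6 = 16
X: 4·6 = 24 | 6·3+6·0+4·0+1·6 = 24
L: 4·7 = 28 | 6·2+6·0+4·4+1·0 = 28
gcd(4,6,6,4,1) = 1

Coefficients: [4, 6, 6, 4, 1]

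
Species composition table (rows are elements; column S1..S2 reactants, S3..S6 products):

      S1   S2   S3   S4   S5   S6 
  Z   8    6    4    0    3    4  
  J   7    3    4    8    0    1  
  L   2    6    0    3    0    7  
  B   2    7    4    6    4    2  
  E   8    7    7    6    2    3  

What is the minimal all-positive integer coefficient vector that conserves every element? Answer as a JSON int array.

Z: 1·8+6·6 = 44 | 3·4+1·0+4·3+5·4 = 44
J: 1·7+6·3 = 25 | 3·4+1·8+4·0+5·1 = 25
L: 1·2+6·6 = 38 | 3·0+1·3+4·0+5·7 = 38
B: 1·2+6·7 = 44 | 3·4+1·6+4·4+5·2 = 44
E: 1·8+6·7 = 50 | 3·7+1·6+4·2+5·3 = 50
gcd(1,6,3,1,4,5) = 1

Coefficients: [1, 6, 3, 1, 4, 5]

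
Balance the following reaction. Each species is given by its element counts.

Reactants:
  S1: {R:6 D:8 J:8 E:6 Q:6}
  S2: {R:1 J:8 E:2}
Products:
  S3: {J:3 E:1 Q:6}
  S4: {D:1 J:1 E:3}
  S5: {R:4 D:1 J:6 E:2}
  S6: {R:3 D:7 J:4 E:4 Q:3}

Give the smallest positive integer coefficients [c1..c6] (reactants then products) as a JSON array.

Coefficients: [6, 2, 3, 1, 5, 6]

R: 6·6+2·1 = 38 | 3·0+1·0+5·4+6·3 = 38
D: 6·8+2·0 = 48 | 3·0+1·1+5·1+6·7 = 48
J: 6·8+2·8 = 64 | 3·3+1·1+5·6+6·4 = 64
E: 6·6+2·2 = 40 | 3·1+1·3+5·2+6·4 = 40
Q: 6·6+2·0 = 36 | 3·6+1·0+5·0+6·3 = 36
gcd(6,2,3,1,5,6) = 1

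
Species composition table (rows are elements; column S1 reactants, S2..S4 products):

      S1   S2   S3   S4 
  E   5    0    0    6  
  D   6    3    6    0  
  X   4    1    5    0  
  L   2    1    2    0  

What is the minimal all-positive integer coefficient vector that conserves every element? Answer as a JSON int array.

Coefficients: [6, 4, 4, 5]

E: 6·5 = 30 | 4·0+4·0+5·6 = 30
D: 6·6 = 36 | 4·3+4·6+5·0 = 36
X: 6·4 = 24 | 4·1+4·5+5·0 = 24
L: 6·2 = 12 | 4·1+4·2+5·0 = 12
gcd(6,4,4,5) = 1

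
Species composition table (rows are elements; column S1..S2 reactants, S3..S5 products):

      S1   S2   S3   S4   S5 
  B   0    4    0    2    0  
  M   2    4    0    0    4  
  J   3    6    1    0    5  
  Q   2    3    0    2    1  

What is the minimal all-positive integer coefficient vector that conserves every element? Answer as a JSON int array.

B: 4·0+3·4 = 12 | 5·0+6·2+5·0 = 12
M: 4·2+3·4 = 20 | 5·0+6·0+5·4 = 20
J: 4·3+3·6 = 30 | 5·1+6·0+5·5 = 30
Q: 4·2+3·3 = 17 | 5·0+6·2+5·1 = 17
gcd(4,3,5,6,5) = 1

Coefficients: [4, 3, 5, 6, 5]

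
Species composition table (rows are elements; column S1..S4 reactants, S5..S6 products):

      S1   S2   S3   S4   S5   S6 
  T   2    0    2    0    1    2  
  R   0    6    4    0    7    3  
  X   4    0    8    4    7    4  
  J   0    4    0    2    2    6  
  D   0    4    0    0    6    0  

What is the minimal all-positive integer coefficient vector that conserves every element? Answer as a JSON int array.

T: 5·2+6·0+1·2+4·0 = 12 | 4·1+4·2 = 12
R: 5·0+6·6+1·4+4·0 = 40 | 4·7+4·3 = 40
X: 5·4+6·0+1·8+4·4 = 44 | 4·7+4·4 = 44
J: 5·0+6·4+1·0+4·2 = 32 | 4·2+4·6 = 32
D: 5·0+6·4+1·0+4·0 = 24 | 4·6+4·0 = 24
gcd(5,6,1,4,4,4) = 1

Coefficients: [5, 6, 1, 4, 4, 4]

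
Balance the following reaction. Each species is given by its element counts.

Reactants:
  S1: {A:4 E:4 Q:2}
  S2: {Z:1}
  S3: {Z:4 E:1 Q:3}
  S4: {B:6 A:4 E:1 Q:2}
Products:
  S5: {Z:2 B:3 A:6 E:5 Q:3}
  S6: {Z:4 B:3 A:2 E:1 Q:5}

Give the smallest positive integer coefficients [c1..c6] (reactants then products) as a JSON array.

Z: 5·0+6·1+4·4+4·0 = 22 | 5·2+3·4 = 22
B: 5·0+6·0+4·0+4·6 = 24 | 5·3+3·3 = 24
A: 5·4+6·0+4·0+4·4 = 36 | 5·6+3·2 = 36
E: 5·4+6·0+4·1+4·1 = 28 | 5·5+3·1 = 28
Q: 5·2+6·0+4·3+4·2 = 30 | 5·3+3·5 = 30
gcd(5,6,4,4,5,3) = 1

Coefficients: [5, 6, 4, 4, 5, 3]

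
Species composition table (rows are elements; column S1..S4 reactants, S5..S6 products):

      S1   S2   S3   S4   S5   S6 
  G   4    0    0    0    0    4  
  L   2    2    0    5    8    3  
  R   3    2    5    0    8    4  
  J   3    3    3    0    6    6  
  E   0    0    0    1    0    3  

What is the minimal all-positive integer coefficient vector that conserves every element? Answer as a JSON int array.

Coefficients: [2, 6, 6, 6, 5, 2]

G: 2·4+6·0+6·0+6·0 = 8 | 5·0+2·4 = 8
L: 2·2+6·2+6·0+6·5 = 46 | 5·8+2·3 = 46
R: 2·3+6·2+6·5+6·0 = 48 | 5·8+2·4 = 48
J: 2·3+6·3+6·3+6·0 = 42 | 5·6+2·6 = 42
E: 2·0+6·0+6·0+6·1 = 6 | 5·0+2·3 = 6
gcd(2,6,6,6,5,2) = 1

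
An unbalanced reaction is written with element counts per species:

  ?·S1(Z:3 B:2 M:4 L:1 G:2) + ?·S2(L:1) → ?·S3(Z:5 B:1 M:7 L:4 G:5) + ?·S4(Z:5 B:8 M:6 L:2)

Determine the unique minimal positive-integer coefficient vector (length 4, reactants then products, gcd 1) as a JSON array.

Coefficients: [5, 5, 2, 1]

Z: 5·3+5·0 = 15 | 2·5+1·5 = 15
B: 5·2+5·0 = 10 | 2·1+1·8 = 10
M: 5·4+5·0 = 20 | 2·7+1·6 = 20
L: 5·1+5·1 = 10 | 2·4+1·2 = 10
G: 5·2+5·0 = 10 | 2·5+1·0 = 10
gcd(5,5,2,1) = 1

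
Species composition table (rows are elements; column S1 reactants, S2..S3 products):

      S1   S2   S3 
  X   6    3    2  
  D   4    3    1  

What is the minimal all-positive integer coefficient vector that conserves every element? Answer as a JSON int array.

Coefficients: [3, 2, 6]

X: 3·6 = 18 | 2·3+6·2 = 18
D: 3·4 = 12 | 2·3+6·1 = 12
gcd(3,2,6) = 1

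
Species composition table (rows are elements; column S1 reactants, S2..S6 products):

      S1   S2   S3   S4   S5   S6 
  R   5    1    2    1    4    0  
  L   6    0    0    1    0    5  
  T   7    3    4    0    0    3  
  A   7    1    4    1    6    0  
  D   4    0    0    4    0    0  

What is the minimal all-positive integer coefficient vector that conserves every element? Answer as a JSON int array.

R: 5·5 = 25 | 4·1+2·2+5·1+3·4+5·0 = 25
L: 5·6 = 30 | 4·0+2·0+5·1+3·0+5·5 = 30
T: 5·7 = 35 | 4·3+2·4+5·0+3·0+5·3 = 35
A: 5·7 = 35 | 4·1+2·4+5·1+3·6+5·0 = 35
D: 5·4 = 20 | 4·0+2·0+5·4+3·0+5·0 = 20
gcd(5,4,2,5,3,5) = 1

Coefficients: [5, 4, 2, 5, 3, 5]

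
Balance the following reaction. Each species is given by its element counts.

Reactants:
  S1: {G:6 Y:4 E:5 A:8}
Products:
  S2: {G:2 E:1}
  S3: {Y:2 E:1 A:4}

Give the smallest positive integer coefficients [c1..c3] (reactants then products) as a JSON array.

G: 1·6 = 6 | 3·2+2·0 = 6
Y: 1·4 = 4 | 3·0+2·2 = 4
E: 1·5 = 5 | 3·1+2·1 = 5
A: 1·8 = 8 | 3·0+2·4 = 8
gcd(1,3,2) = 1

Coefficients: [1, 3, 2]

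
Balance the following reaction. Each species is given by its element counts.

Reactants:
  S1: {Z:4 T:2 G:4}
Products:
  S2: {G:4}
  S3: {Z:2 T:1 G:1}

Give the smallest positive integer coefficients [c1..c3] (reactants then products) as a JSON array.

Z: 2·4 = 8 | 1·0+4·2 = 8
T: 2·2 = 4 | 1·0+4·1 = 4
G: 2·4 = 8 | 1·4+4·1 = 8
gcd(2,1,4) = 1

Coefficients: [2, 1, 4]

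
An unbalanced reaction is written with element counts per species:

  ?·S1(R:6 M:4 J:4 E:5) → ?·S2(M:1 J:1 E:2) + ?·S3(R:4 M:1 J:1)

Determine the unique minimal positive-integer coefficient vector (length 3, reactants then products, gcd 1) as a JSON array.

R: 2·6 = 12 | 5·0+3·4 = 12
M: 2·4 = 8 | 5·1+3·1 = 8
J: 2·4 = 8 | 5·1+3·1 = 8
E: 2·5 = 10 | 5·2+3·0 = 10
gcd(2,5,3) = 1

Coefficients: [2, 5, 3]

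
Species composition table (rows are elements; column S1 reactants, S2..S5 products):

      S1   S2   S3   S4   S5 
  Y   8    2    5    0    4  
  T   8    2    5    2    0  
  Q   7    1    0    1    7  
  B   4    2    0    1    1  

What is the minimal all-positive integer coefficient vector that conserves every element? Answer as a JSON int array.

Y: 3·8 = 24 | 3·2+2·5+4·0+2·4 = 24
T: 3·8 = 24 | 3·2+2·5+4·2+2·0 = 24
Q: 3·7 = 21 | 3·1+2·0+4·1+2·7 = 21
B: 3·4 = 12 | 3·2+2·0+4·1+2·1 = 12
gcd(3,3,2,4,2) = 1

Coefficients: [3, 3, 2, 4, 2]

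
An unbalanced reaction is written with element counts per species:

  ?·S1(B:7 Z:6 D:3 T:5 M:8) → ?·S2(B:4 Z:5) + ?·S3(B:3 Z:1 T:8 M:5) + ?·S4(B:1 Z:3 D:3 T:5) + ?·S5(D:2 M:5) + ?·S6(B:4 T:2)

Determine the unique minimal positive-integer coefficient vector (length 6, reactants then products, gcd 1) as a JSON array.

Coefficients: [5, 5, 2, 1, 6, 2]

B: 5·7 = 35 | 5·4+2·3+1·1+6·0+2·4 = 35
Z: 5·6 = 30 | 5·5+2·1+1·3+6·0+2·0 = 30
D: 5·3 = 15 | 5·0+2·0+1·3+6·2+2·0 = 15
T: 5·5 = 25 | 5·0+2·8+1·5+6·0+2·2 = 25
M: 5·8 = 40 | 5·0+2·5+1·0+6·5+2·0 = 40
gcd(5,5,2,1,6,2) = 1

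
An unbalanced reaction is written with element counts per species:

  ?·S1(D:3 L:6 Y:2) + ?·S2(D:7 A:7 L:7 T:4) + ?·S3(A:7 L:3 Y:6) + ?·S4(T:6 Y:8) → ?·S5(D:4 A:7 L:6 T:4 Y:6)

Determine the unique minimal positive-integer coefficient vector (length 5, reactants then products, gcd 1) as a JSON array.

D: 1·3+3·7+3·0+2·0 = 24 | 6·4 = 24
A: 1·0+3·7+3·7+2·0 = 42 | 6·7 = 42
L: 1·6+3·7+3·3+2·0 = 36 | 6·6 = 36
T: 1·0+3·4+3·0+2·6 = 24 | 6·4 = 24
Y: 1·2+3·0+3·6+2·8 = 36 | 6·6 = 36
gcd(1,3,3,2,6) = 1

Coefficients: [1, 3, 3, 2, 6]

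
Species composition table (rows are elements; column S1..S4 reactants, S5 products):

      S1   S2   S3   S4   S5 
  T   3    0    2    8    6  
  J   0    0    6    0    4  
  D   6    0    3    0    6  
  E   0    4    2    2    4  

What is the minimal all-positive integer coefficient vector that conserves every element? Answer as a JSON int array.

Coefficients: [4, 3, 4, 2, 6]

T: 4·3+3·0+4·2+2·8 = 36 | 6·6 = 36
J: 4·0+3·0+4·6+2·0 = 24 | 6·4 = 24
D: 4·6+3·0+4·3+2·0 = 36 | 6·6 = 36
E: 4·0+3·4+4·2+2·2 = 24 | 6·4 = 24
gcd(4,3,4,2,6) = 1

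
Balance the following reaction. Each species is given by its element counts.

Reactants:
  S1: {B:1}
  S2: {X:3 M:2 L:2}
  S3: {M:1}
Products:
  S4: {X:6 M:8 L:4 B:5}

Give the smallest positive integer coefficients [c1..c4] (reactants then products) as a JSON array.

X: 5·0+2·3+4·0 = 6 | 1·6 = 6
M: 5·0+2·2+4·1 = 8 | 1·8 = 8
L: 5·0+2·2+4·0 = 4 | 1·4 = 4
B: 5·1+2·0+4·0 = 5 | 1·5 = 5
gcd(5,2,4,1) = 1

Coefficients: [5, 2, 4, 1]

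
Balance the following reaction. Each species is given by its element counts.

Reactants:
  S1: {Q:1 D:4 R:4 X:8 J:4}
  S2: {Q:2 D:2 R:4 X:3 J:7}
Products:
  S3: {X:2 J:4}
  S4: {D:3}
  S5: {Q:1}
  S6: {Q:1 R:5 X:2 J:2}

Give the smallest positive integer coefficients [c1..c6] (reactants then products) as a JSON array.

Q: 1·1+4·2 = 9 | 6·0+4·0+5·1+4·1 = 9
D: 1·4+4·2 = 12 | 6·0+4·3+5·0+4·0 = 12
R: 1·4+4·4 = 20 | 6·0+4·0+5·0+4·5 = 20
X: 1·8+4·3 = 20 | 6·2+4·0+5·0+4·2 = 20
J: 1·4+4·7 = 32 | 6·4+4·0+5·0+4·2 = 32
gcd(1,4,6,4,5,4) = 1

Coefficients: [1, 4, 6, 4, 5, 4]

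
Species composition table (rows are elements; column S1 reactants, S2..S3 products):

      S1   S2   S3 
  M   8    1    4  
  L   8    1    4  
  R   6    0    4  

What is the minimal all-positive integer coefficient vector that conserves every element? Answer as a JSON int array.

Coefficients: [2, 4, 3]

M: 2·8 = 16 | 4·1+3·4 = 16
L: 2·8 = 16 | 4·1+3·4 = 16
R: 2·6 = 12 | 4·0+3·4 = 12
gcd(2,4,3) = 1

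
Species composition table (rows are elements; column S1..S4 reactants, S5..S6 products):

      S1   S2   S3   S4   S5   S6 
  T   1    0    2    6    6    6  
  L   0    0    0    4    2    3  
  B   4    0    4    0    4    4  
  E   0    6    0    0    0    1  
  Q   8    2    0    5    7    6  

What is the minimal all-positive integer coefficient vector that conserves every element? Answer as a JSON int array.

T: 2·1+1·0+5·2+5·6 = 42 | 1·6+6·6 = 42
L: 2·0+1·0+5·0+5·4 = 20 | 1·2+6·3 = 20
B: 2·4+1·0+5·4+5·0 = 28 | 1·4+6·4 = 28
E: 2·0+1·6+5·0+5·0 = 6 | 1·0+6·1 = 6
Q: 2·8+1·2+5·0+5·5 = 43 | 1·7+6·6 = 43
gcd(2,1,5,5,1,6) = 1

Coefficients: [2, 1, 5, 5, 1, 6]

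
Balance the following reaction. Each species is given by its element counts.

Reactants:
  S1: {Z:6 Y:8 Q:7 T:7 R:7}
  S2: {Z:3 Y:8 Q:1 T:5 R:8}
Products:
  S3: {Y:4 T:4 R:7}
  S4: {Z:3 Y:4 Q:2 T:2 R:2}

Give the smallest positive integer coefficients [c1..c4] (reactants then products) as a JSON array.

Z: 1·6+3·3 = 15 | 3·0+5·3 = 15
Y: 1·8+3·8 = 32 | 3·4+5·4 = 32
Q: 1·7+3·1 = 10 | 3·0+5·2 = 10
T: 1·7+3·5 = 22 | 3·4+5·2 = 22
R: 1·7+3·8 = 31 | 3·7+5·2 = 31
gcd(1,3,3,5) = 1

Coefficients: [1, 3, 3, 5]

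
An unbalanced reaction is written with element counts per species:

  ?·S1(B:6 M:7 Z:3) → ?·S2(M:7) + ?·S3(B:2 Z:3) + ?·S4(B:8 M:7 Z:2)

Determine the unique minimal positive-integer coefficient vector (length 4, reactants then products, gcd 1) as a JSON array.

Coefficients: [5, 2, 3, 3]

B: 5·6 = 30 | 2·0+3·2+3·8 = 30
M: 5·7 = 35 | 2·7+3·0+3·7 = 35
Z: 5·3 = 15 | 2·0+3·3+3·2 = 15
gcd(5,2,3,3) = 1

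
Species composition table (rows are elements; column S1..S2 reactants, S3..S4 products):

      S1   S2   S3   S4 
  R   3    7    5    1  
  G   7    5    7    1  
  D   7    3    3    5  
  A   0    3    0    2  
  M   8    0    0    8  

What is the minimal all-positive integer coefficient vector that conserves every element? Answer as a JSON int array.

Coefficients: [3, 2, 4, 3]

R: 3·3+2·7 = 23 | 4·5+3·1 = 23
G: 3·7+2·5 = 31 | 4·7+3·1 = 31
D: 3·7+2·3 = 27 | 4·3+3·5 = 27
A: 3·0+2·3 = 6 | 4·0+3·2 = 6
M: 3·8+2·0 = 24 | 4·0+3·8 = 24
gcd(3,2,4,3) = 1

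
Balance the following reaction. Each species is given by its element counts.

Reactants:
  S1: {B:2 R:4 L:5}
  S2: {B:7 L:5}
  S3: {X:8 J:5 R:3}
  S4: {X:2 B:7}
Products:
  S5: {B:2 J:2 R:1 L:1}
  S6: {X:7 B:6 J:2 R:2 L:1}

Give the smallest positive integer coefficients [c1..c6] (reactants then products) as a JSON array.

X: 1·0+1·0+4·8+5·2 = 42 | 4·0+6·7 = 42
B: 1·2+1·7+4·0+5·7 = 44 | 4·2+6·6 = 44
J: 1·0+1·0+4·5+5·0 = 20 | 4·2+6·2 = 20
R: 1·4+1·0+4·3+5·0 = 16 | 4·1+6·2 = 16
L: 1·5+1·5+4·0+5·0 = 10 | 4·1+6·1 = 10
gcd(1,1,4,5,4,6) = 1

Coefficients: [1, 1, 4, 5, 4, 6]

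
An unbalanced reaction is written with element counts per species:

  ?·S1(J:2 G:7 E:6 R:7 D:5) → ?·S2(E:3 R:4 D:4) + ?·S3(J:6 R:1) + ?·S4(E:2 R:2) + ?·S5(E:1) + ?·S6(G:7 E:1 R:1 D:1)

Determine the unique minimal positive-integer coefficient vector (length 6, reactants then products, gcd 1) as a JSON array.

Coefficients: [6, 6, 2, 5, 2, 6]

J: 6·2 = 12 | 6·0+2·6+5·0+2·0+6·0 = 12
G: 6·7 = 42 | 6·0+2·0+5·0+2·0+6·7 = 42
E: 6·6 = 36 | 6·3+2·0+5·2+2·1+6·1 = 36
R: 6·7 = 42 | 6·4+2·1+5·2+2·0+6·1 = 42
D: 6·5 = 30 | 6·4+2·0+5·0+2·0+6·1 = 30
gcd(6,6,2,5,2,6) = 1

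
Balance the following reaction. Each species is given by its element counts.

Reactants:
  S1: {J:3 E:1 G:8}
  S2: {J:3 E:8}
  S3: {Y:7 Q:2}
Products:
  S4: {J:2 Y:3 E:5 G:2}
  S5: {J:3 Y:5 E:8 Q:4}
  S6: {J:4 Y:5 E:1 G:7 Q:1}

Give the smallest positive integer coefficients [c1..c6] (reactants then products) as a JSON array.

Coefficients: [3, 5, 5, 5, 2, 2]

J: 3·3+5·3+5·0 = 24 | 5·2+2·3+2·4 = 24
Y: 3·0+5·0+5·7 = 35 | 5·3+2·5+2·5 = 35
E: 3·1+5·8+5·0 = 43 | 5·5+2·8+2·1 = 43
G: 3·8+5·0+5·0 = 24 | 5·2+2·0+2·7 = 24
Q: 3·0+5·0+5·2 = 10 | 5·0+2·4+2·1 = 10
gcd(3,5,5,5,2,2) = 1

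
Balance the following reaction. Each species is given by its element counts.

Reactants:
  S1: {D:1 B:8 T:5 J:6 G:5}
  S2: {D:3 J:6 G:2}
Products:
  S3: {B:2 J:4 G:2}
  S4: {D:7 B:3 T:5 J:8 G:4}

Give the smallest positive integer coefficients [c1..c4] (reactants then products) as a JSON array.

D: 2·1+4·3 = 14 | 5·0+2·7 = 14
B: 2·8+4·0 = 16 | 5·2+2·3 = 16
T: 2·5+4·0 = 10 | 5·0+2·5 = 10
J: 2·6+4·6 = 36 | 5·4+2·8 = 36
G: 2·5+4·2 = 18 | 5·2+2·4 = 18
gcd(2,4,5,2) = 1

Coefficients: [2, 4, 5, 2]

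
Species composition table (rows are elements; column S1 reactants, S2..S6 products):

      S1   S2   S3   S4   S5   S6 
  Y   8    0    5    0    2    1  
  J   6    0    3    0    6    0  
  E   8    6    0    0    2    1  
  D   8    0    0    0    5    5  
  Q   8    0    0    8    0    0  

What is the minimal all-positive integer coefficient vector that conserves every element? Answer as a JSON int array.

Coefficients: [5, 5, 6, 5, 2, 6]

Y: 5·8 = 40 | 5·0+6·5+5·0+2·2+6·1 = 40
J: 5·6 = 30 | 5·0+6·3+5·0+2·6+6·0 = 30
E: 5·8 = 40 | 5·6+6·0+5·0+2·2+6·1 = 40
D: 5·8 = 40 | 5·0+6·0+5·0+2·5+6·5 = 40
Q: 5·8 = 40 | 5·0+6·0+5·8+2·0+6·0 = 40
gcd(5,5,6,5,2,6) = 1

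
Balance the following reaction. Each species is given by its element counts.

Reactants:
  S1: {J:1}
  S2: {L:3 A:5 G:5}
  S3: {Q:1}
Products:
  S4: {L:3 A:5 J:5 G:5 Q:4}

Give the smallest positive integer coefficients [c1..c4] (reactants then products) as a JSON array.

L: 5·0+1·3+4·0 = 3 | 1·3 = 3
A: 5·0+1·5+4·0 = 5 | 1·5 = 5
J: 5·1+1·0+4·0 = 5 | 1·5 = 5
G: 5·0+1·5+4·0 = 5 | 1·5 = 5
Q: 5·0+1·0+4·1 = 4 | 1·4 = 4
gcd(5,1,4,1) = 1

Coefficients: [5, 1, 4, 1]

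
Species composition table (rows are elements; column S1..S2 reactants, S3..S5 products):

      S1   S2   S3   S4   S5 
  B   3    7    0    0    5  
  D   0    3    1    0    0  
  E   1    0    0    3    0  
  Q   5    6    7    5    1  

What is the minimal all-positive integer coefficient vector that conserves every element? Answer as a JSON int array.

Coefficients: [6, 1, 3, 2, 5]

B: 6·3+1·7 = 25 | 3·0+2·0+5·5 = 25
D: 6·0+1·3 = 3 | 3·1+2·0+5·0 = 3
E: 6·1+1·0 = 6 | 3·0+2·3+5·0 = 6
Q: 6·5+1·6 = 36 | 3·7+2·5+5·1 = 36
gcd(6,1,3,2,5) = 1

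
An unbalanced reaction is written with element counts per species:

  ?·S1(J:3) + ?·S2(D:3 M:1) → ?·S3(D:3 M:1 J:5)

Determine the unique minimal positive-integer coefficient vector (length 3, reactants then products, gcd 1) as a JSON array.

Coefficients: [5, 3, 3]

D: 5·0+3·3 = 9 | 3·3 = 9
M: 5·0+3·1 = 3 | 3·1 = 3
J: 5·3+3·0 = 15 | 3·5 = 15
gcd(5,3,3) = 1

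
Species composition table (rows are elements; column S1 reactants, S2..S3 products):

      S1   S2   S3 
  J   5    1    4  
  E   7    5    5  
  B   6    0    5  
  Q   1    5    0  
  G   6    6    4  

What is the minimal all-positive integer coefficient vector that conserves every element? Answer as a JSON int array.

Coefficients: [5, 1, 6]

J: 5·5 = 25 | 1·1+6·4 = 25
E: 5·7 = 35 | 1·5+6·5 = 35
B: 5·6 = 30 | 1·0+6·5 = 30
Q: 5·1 = 5 | 1·5+6·0 = 5
G: 5·6 = 30 | 1·6+6·4 = 30
gcd(5,1,6) = 1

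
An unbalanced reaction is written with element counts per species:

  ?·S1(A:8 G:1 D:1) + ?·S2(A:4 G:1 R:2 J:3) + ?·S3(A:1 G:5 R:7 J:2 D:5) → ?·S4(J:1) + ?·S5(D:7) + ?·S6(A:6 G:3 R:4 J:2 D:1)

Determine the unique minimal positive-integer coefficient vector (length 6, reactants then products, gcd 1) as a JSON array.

Coefficients: [2, 3, 2, 3, 1, 5]

A: 2·8+3·4+2·1 = 30 | 3·0+1·0+5·6 = 30
G: 2·1+3·1+2·5 = 15 | 3·0+1·0+5·3 = 15
R: 2·0+3·2+2·7 = 20 | 3·0+1·0+5·4 = 20
J: 2·0+3·3+2·2 = 13 | 3·1+1·0+5·2 = 13
D: 2·1+3·0+2·5 = 12 | 3·0+1·7+5·1 = 12
gcd(2,3,2,3,1,5) = 1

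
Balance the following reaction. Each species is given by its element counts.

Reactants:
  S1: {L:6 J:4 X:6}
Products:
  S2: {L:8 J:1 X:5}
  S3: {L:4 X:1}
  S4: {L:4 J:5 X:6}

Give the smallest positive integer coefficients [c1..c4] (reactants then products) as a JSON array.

Coefficients: [4, 1, 1, 3]

L: 4·6 = 24 | 1·8+1·4+3·4 = 24
J: 4·4 = 16 | 1·1+1·0+3·5 = 16
X: 4·6 = 24 | 1·5+1·1+3·6 = 24
gcd(4,1,1,3) = 1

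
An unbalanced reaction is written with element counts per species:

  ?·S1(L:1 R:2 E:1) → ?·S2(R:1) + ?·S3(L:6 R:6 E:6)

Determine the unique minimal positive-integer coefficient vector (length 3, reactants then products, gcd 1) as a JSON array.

Coefficients: [6, 6, 1]

L: 6·1 = 6 | 6·0+1·6 = 6
R: 6·2 = 12 | 6·1+1·6 = 12
E: 6·1 = 6 | 6·0+1·6 = 6
gcd(6,6,1) = 1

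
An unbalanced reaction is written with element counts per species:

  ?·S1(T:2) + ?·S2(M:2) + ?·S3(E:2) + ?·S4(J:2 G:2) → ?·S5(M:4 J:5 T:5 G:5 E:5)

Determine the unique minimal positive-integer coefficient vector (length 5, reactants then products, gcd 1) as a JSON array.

Coefficients: [5, 4, 5, 5, 2]

M: 5·0+4·2+5·0+5·0 = 8 | 2·4 = 8
J: 5·0+4·0+5·0+5·2 = 10 | 2·5 = 10
T: 5·2+4·0+5·0+5·0 = 10 | 2·5 = 10
G: 5·0+4·0+5·0+5·2 = 10 | 2·5 = 10
E: 5·0+4·0+5·2+5·0 = 10 | 2·5 = 10
gcd(5,4,5,5,2) = 1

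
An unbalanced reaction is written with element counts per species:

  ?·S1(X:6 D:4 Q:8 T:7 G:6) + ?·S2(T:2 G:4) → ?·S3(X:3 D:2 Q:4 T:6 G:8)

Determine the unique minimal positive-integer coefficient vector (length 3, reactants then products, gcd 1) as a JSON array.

X: 2·6+5·0 = 12 | 4·3 = 12
D: 2·4+5·0 = 8 | 4·2 = 8
Q: 2·8+5·0 = 16 | 4·4 = 16
T: 2·7+5·2 = 24 | 4·6 = 24
G: 2·6+5·4 = 32 | 4·8 = 32
gcd(2,5,4) = 1

Coefficients: [2, 5, 4]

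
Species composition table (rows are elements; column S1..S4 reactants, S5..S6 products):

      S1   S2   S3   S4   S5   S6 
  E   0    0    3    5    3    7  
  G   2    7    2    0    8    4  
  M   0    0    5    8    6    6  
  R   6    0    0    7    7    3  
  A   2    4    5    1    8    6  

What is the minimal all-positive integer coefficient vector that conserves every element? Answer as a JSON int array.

Coefficients: [4, 4, 4, 2, 5, 1]

E: 4·0+4·0+4·3+2·5 = 22 | 5·3+1·7 = 22
G: 4·2+4·7+4·2+2·0 = 44 | 5·8+1·4 = 44
M: 4·0+4·0+4·5+2·8 = 36 | 5·6+1·6 = 36
R: 4·6+4·0+4·0+2·7 = 38 | 5·7+1·3 = 38
A: 4·2+4·4+4·5+2·1 = 46 | 5·8+1·6 = 46
gcd(4,4,4,2,5,1) = 1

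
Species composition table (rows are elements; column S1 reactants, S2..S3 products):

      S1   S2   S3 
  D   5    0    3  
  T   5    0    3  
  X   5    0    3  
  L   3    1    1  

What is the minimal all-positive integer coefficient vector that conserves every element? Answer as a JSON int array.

D: 3·5 = 15 | 4·0+5·3 = 15
T: 3·5 = 15 | 4·0+5·3 = 15
X: 3·5 = 15 | 4·0+5·3 = 15
L: 3·3 = 9 | 4·1+5·1 = 9
gcd(3,4,5) = 1

Coefficients: [3, 4, 5]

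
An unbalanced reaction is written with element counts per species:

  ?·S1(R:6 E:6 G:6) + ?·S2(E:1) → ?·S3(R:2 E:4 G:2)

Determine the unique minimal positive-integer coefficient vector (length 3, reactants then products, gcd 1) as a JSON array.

R: 1·6+6·0 = 6 | 3·2 = 6
E: 1·6+6·1 = 12 | 3·4 = 12
G: 1·6+6·0 = 6 | 3·2 = 6
gcd(1,6,3) = 1

Coefficients: [1, 6, 3]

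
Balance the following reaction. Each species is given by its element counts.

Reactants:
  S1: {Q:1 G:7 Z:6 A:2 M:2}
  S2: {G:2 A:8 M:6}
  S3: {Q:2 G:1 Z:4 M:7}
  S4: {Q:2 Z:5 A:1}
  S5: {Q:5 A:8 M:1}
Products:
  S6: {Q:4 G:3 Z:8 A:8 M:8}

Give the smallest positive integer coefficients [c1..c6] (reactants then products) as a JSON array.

Coefficients: [1, 4, 3, 6, 1, 6]

Q: 1·1+4·0+3·2+6·2+1·5 = 24 | 6·4 = 24
G: 1·7+4·2+3·1+6·0+1·0 = 18 | 6·3 = 18
Z: 1·6+4·0+3·4+6·5+1·0 = 48 | 6·8 = 48
A: 1·2+4·8+3·0+6·1+1·8 = 48 | 6·8 = 48
M: 1·2+4·6+3·7+6·0+1·1 = 48 | 6·8 = 48
gcd(1,4,3,6,1,6) = 1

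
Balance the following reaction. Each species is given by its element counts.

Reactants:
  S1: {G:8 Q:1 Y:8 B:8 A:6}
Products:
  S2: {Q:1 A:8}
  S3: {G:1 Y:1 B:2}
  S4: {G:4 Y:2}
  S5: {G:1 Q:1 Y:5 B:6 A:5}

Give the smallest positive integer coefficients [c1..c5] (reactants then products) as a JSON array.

G: 3·8 = 24 | 1·0+6·1+4·4+2·1 = 24
Q: 3·1 = 3 | 1·1+6·0+4·0+2·1 = 3
Y: 3·8 = 24 | 1·0+6·1+4·2+2·5 = 24
B: 3·8 = 24 | 1·0+6·2+4·0+2·6 = 24
A: 3·6 = 18 | 1·8+6·0+4·0+2·5 = 18
gcd(3,1,6,4,2) = 1

Coefficients: [3, 1, 6, 4, 2]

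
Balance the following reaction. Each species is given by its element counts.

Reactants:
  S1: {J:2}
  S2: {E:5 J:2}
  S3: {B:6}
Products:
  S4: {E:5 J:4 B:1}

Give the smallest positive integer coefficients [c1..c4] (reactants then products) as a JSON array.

Coefficients: [6, 6, 1, 6]

E: 6·0+6·5+1·0 = 30 | 6·5 = 30
J: 6·2+6·2+1·0 = 24 | 6·4 = 24
B: 6·0+6·0+1·6 = 6 | 6·1 = 6
gcd(6,6,1,6) = 1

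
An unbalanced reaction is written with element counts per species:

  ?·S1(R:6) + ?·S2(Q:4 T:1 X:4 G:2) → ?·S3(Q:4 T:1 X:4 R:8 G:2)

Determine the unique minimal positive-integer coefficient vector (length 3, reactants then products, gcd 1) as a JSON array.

Q: 4·0+3·4 = 12 | 3·4 = 12
T: 4·0+3·1 = 3 | 3·1 = 3
X: 4·0+3·4 = 12 | 3·4 = 12
R: 4·6+3·0 = 24 | 3·8 = 24
G: 4·0+3·2 = 6 | 3·2 = 6
gcd(4,3,3) = 1

Coefficients: [4, 3, 3]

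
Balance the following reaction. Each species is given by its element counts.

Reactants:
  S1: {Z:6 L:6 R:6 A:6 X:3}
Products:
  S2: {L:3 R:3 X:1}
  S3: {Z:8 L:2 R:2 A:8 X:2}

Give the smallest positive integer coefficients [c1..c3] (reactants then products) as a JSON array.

Coefficients: [4, 6, 3]

Z: 4·6 = 24 | 6·0+3·8 = 24
L: 4·6 = 24 | 6·3+3·2 = 24
R: 4·6 = 24 | 6·3+3·2 = 24
A: 4·6 = 24 | 6·0+3·8 = 24
X: 4·3 = 12 | 6·1+3·2 = 12
gcd(4,6,3) = 1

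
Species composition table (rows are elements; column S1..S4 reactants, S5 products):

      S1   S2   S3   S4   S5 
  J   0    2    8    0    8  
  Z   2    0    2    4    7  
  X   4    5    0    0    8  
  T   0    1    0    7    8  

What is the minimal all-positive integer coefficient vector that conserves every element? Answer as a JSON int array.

Coefficients: [3, 4, 3, 4, 4]

J: 3·0+4·2+3·8+4·0 = 32 | 4·8 = 32
Z: 3·2+4·0+3·2+4·4 = 28 | 4·7 = 28
X: 3·4+4·5+3·0+4·0 = 32 | 4·8 = 32
T: 3·0+4·1+3·0+4·7 = 32 | 4·8 = 32
gcd(3,4,3,4,4) = 1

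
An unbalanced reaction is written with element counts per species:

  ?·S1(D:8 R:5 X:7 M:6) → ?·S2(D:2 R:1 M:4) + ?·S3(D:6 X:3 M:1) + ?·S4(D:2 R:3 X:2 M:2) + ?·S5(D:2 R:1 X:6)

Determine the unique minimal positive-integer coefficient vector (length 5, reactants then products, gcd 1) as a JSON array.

D: 4·8 = 32 | 3·2+2·6+5·2+2·2 = 32
R: 4·5 = 20 | 3·1+2·0+5·3+2·1 = 20
X: 4·7 = 28 | 3·0+2·3+5·2+2·6 = 28
M: 4·6 = 24 | 3·4+2·1+5·2+2·0 = 24
gcd(4,3,2,5,2) = 1

Coefficients: [4, 3, 2, 5, 2]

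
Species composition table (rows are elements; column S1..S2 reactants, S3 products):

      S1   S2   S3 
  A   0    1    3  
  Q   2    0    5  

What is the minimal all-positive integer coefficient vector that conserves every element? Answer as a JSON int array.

A: 5·0+6·1 = 6 | 2·3 = 6
Q: 5·2+6·0 = 10 | 2·5 = 10
gcd(5,6,2) = 1

Coefficients: [5, 6, 2]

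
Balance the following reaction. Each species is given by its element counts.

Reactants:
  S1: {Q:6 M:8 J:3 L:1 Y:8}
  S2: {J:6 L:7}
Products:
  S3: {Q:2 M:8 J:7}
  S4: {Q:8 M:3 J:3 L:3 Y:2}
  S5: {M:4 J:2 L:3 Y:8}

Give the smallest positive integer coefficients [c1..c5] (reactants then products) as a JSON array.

Q: 6·6+3·0 = 36 | 2·2+4·8+5·0 = 36
M: 6·8+3·0 = 48 | 2·8+4·3+5·4 = 48
J: 6·3+3·6 = 36 | 2·7+4·3+5·2 = 36
L: 6·1+3·7 = 27 | 2·0+4·3+5·3 = 27
Y: 6·8+3·0 = 48 | 2·0+4·2+5·8 = 48
gcd(6,3,2,4,5) = 1

Coefficients: [6, 3, 2, 4, 5]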